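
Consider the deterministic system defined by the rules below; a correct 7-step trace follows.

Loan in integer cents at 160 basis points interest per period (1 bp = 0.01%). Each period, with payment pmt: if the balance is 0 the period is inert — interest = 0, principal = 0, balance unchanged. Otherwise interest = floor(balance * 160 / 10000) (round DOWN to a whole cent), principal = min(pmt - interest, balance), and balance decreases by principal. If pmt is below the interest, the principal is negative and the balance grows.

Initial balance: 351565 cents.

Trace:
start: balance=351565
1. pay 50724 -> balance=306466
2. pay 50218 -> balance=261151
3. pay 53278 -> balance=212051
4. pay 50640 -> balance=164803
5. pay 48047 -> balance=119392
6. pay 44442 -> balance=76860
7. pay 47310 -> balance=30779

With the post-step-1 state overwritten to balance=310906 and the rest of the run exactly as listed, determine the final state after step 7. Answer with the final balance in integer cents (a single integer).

35663

state after step 1 := balance=310906
2. pay 50218 -> balance=265662
3. pay 53278 -> balance=216634
4. pay 50640 -> balance=169460
5. pay 48047 -> balance=124124
6. pay 44442 -> balance=81667
7. pay 47310 -> balance=35663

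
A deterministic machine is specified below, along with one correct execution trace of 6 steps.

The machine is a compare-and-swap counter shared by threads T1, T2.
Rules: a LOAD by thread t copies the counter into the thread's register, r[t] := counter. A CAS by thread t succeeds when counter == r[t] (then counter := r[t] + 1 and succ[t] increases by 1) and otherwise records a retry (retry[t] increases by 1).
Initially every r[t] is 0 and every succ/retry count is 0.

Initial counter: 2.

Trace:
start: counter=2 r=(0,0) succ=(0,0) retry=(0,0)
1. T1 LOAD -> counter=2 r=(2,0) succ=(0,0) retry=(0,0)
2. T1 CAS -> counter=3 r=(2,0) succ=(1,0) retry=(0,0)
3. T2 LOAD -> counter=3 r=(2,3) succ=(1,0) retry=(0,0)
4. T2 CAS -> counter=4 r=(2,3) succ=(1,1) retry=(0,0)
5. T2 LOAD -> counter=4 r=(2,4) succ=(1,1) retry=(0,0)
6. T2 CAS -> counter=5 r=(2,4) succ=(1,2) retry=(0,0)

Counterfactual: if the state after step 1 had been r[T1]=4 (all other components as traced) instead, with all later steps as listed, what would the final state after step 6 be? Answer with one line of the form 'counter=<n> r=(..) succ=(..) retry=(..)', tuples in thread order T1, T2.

counter=4 r=(4,3) succ=(0,2) retry=(1,0)

state after step 1 := counter=2 r=(4,0) succ=(0,0) retry=(0,0)
2. T1 CAS -> counter=2 r=(4,0) succ=(0,0) retry=(1,0)
3. T2 LOAD -> counter=2 r=(4,2) succ=(0,0) retry=(1,0)
4. T2 CAS -> counter=3 r=(4,2) succ=(0,1) retry=(1,0)
5. T2 LOAD -> counter=3 r=(4,3) succ=(0,1) retry=(1,0)
6. T2 CAS -> counter=4 r=(4,3) succ=(0,2) retry=(1,0)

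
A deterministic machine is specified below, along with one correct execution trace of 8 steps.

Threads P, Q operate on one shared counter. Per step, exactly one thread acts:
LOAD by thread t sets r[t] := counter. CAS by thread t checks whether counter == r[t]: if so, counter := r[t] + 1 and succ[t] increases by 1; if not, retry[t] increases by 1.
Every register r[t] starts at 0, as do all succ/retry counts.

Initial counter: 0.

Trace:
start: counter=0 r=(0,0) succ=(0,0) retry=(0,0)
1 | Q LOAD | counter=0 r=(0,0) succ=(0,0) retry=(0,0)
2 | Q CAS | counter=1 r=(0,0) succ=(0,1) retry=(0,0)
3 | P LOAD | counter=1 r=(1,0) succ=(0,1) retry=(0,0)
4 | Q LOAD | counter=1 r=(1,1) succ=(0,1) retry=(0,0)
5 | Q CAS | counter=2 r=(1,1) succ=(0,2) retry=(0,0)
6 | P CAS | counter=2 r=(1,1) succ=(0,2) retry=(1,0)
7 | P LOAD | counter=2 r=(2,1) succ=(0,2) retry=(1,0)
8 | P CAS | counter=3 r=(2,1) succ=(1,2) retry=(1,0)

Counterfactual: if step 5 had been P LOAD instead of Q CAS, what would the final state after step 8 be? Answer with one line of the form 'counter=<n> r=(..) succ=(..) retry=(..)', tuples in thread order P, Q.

(re-executing from step 5 with the substitution; state before step 5: counter=1 r=(1,1) succ=(0,1) retry=(0,0))
5 | P LOAD | counter=1 r=(1,1) succ=(0,1) retry=(0,0)
6 | P CAS | counter=2 r=(1,1) succ=(1,1) retry=(0,0)
7 | P LOAD | counter=2 r=(2,1) succ=(1,1) retry=(0,0)
8 | P CAS | counter=3 r=(2,1) succ=(2,1) retry=(0,0)

counter=3 r=(2,1) succ=(2,1) retry=(0,0)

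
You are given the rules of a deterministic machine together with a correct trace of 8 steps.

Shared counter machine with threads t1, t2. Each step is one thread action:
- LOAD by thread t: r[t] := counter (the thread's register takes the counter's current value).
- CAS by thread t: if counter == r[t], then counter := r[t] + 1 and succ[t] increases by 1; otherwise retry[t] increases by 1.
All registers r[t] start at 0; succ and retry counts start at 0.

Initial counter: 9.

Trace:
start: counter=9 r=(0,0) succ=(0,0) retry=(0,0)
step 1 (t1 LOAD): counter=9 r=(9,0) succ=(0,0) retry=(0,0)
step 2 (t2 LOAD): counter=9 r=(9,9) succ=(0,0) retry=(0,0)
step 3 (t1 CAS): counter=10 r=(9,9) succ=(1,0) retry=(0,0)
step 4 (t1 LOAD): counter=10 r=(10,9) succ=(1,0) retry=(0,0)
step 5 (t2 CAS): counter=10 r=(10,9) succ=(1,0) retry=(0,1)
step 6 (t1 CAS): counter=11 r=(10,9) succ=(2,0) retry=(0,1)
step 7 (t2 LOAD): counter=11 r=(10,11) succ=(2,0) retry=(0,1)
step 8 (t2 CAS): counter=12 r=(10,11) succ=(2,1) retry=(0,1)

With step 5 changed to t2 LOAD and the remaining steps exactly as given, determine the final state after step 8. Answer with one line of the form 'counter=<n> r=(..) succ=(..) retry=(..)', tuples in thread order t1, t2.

(re-executing from step 5 with the substitution; state before step 5: counter=10 r=(10,9) succ=(1,0) retry=(0,0))
step 5 (t2 LOAD): counter=10 r=(10,10) succ=(1,0) retry=(0,0)
step 6 (t1 CAS): counter=11 r=(10,10) succ=(2,0) retry=(0,0)
step 7 (t2 LOAD): counter=11 r=(10,11) succ=(2,0) retry=(0,0)
step 8 (t2 CAS): counter=12 r=(10,11) succ=(2,1) retry=(0,0)

counter=12 r=(10,11) succ=(2,1) retry=(0,0)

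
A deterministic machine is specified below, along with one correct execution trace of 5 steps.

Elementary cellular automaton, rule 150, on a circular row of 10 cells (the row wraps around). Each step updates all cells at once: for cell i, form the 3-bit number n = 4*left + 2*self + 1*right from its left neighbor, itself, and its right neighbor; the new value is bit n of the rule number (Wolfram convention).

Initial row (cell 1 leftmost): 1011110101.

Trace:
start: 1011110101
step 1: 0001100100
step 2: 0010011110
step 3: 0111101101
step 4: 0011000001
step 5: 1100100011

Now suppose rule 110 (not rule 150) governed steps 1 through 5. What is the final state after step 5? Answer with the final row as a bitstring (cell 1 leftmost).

(re-executing steps 1..5 under rule 110; state before step 1: 1011110101)
step 1: 1110011111
step 2: 0010110000
step 3: 0111110000
step 4: 1100010000
step 5: 1100110001

1100110001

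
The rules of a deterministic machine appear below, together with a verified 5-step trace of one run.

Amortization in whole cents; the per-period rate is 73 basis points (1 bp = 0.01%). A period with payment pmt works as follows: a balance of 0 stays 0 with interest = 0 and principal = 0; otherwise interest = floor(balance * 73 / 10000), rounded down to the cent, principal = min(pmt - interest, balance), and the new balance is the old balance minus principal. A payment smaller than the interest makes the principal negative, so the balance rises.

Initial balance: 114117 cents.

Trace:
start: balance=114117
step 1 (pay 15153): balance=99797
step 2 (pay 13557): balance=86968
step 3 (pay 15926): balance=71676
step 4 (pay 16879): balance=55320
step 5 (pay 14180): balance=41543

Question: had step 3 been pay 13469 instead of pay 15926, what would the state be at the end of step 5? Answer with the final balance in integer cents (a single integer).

44036

(re-executing from step 3 with the substitution; state before step 3: balance=86968)
step 3 (pay 13469): balance=74133
step 4 (pay 16879): balance=57795
step 5 (pay 14180): balance=44036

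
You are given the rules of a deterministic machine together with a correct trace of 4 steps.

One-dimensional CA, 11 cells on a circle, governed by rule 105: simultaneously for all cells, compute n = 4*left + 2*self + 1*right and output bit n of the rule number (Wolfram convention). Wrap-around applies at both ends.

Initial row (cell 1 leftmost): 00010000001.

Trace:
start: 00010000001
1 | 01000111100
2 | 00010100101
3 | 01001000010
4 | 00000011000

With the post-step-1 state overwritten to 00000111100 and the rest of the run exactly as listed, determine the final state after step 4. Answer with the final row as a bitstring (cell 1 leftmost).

state after step 1 := 00000111100
2 | 11110100101
3 | 00011000011
4 | 01011011011

01011011011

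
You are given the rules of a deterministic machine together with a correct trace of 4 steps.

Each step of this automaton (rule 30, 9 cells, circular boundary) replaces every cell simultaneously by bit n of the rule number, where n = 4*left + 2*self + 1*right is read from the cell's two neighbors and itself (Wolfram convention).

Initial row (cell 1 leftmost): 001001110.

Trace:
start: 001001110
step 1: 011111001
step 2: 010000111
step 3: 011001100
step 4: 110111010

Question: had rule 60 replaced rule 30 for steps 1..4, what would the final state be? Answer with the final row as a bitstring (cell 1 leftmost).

110001010

(re-executing steps 1..4 under rule 60; state before step 1: 001001110)
step 1: 001101001
step 2: 101011101
step 3: 011110011
step 4: 110001010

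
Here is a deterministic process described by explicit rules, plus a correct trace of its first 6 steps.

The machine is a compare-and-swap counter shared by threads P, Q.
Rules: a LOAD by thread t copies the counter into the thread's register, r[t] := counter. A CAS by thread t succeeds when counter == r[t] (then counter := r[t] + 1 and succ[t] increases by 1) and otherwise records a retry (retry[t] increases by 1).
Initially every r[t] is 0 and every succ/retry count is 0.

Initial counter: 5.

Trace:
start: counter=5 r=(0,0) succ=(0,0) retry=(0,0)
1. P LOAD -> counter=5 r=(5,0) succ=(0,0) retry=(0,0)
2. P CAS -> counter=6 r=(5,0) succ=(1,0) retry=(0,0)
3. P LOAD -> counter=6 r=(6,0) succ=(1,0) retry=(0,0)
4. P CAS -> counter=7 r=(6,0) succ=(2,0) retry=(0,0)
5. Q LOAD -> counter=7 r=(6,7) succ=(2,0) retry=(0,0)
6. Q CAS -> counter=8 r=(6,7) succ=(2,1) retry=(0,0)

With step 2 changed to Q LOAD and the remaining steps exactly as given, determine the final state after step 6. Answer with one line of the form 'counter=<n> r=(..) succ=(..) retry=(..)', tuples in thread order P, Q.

counter=7 r=(5,6) succ=(1,1) retry=(0,0)

(re-executing from step 2 with the substitution; state before step 2: counter=5 r=(5,0) succ=(0,0) retry=(0,0))
2. Q LOAD -> counter=5 r=(5,5) succ=(0,0) retry=(0,0)
3. P LOAD -> counter=5 r=(5,5) succ=(0,0) retry=(0,0)
4. P CAS -> counter=6 r=(5,5) succ=(1,0) retry=(0,0)
5. Q LOAD -> counter=6 r=(5,6) succ=(1,0) retry=(0,0)
6. Q CAS -> counter=7 r=(5,6) succ=(1,1) retry=(0,0)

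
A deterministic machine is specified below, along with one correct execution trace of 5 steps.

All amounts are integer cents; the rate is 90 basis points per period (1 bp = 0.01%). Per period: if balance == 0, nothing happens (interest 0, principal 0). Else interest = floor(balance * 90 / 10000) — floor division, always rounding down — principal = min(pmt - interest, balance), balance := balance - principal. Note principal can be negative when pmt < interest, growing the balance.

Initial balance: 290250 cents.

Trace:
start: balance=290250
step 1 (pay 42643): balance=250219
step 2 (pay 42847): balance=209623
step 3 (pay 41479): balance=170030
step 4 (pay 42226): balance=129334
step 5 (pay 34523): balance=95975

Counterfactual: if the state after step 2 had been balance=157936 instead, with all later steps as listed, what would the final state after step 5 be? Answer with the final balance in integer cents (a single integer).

state after step 2 := balance=157936
step 3 (pay 41479): balance=117878
step 4 (pay 42226): balance=76712
step 5 (pay 34523): balance=42879

42879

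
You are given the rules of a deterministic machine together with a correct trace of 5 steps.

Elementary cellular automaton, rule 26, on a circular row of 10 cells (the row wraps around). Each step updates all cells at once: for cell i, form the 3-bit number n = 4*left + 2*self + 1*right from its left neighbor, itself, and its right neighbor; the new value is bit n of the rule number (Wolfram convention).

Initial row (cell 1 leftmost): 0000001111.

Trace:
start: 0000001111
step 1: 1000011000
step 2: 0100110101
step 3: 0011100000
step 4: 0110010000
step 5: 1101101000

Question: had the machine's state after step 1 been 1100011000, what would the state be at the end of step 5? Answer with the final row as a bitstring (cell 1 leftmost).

0110001100

state after step 1 := 1100011000
step 2: 1010110101
step 3: 0000100001
step 4: 1001010010
step 5: 0110001100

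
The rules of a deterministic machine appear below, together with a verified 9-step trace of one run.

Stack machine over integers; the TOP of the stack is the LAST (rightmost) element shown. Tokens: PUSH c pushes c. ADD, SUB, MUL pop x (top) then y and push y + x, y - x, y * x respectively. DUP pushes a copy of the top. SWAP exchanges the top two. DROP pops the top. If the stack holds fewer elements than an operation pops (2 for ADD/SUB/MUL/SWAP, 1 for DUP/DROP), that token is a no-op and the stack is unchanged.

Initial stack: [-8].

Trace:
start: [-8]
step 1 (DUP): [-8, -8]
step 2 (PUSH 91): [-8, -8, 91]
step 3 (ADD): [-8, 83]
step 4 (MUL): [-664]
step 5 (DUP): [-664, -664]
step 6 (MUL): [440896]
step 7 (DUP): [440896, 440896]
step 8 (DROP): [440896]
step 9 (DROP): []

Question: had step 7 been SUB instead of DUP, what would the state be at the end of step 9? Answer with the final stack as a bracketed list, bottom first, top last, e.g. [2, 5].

(re-executing from step 7 with the substitution; state before step 7: [440896])
step 7 (SUB): [440896]
step 8 (DROP): []
step 9 (DROP): []

[]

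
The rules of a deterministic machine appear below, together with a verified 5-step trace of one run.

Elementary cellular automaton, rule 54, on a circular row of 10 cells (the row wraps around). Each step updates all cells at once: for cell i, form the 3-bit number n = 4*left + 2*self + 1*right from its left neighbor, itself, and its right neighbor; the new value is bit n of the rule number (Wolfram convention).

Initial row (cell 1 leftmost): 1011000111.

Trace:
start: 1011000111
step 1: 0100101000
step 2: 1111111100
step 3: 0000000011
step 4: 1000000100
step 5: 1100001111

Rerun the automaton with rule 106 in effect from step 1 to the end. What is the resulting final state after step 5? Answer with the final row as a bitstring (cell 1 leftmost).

1111000101

(re-executing steps 1..5 under rule 106; state before step 1: 1011000111)
step 1: 1111001100
step 2: 1001011101
step 3: 1010110111
step 4: 1101111100
step 5: 1111000101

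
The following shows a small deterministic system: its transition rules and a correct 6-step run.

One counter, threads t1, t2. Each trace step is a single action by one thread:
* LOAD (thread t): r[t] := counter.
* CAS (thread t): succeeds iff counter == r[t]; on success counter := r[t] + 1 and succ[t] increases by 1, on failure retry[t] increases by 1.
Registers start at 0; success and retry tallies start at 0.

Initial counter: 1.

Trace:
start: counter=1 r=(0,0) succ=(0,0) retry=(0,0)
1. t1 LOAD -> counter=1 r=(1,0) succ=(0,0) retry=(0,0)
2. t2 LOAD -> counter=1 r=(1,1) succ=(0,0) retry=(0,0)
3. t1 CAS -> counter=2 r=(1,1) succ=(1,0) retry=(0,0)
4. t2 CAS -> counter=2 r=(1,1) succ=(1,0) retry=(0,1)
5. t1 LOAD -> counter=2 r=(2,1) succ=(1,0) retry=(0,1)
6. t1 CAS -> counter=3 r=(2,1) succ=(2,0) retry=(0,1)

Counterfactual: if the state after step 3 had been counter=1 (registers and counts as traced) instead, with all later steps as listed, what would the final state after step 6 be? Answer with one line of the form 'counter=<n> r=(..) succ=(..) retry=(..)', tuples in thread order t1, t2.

counter=3 r=(2,1) succ=(2,1) retry=(0,0)

state after step 3 := counter=1 r=(1,1) succ=(1,0) retry=(0,0)
4. t2 CAS -> counter=2 r=(1,1) succ=(1,1) retry=(0,0)
5. t1 LOAD -> counter=2 r=(2,1) succ=(1,1) retry=(0,0)
6. t1 CAS -> counter=3 r=(2,1) succ=(2,1) retry=(0,0)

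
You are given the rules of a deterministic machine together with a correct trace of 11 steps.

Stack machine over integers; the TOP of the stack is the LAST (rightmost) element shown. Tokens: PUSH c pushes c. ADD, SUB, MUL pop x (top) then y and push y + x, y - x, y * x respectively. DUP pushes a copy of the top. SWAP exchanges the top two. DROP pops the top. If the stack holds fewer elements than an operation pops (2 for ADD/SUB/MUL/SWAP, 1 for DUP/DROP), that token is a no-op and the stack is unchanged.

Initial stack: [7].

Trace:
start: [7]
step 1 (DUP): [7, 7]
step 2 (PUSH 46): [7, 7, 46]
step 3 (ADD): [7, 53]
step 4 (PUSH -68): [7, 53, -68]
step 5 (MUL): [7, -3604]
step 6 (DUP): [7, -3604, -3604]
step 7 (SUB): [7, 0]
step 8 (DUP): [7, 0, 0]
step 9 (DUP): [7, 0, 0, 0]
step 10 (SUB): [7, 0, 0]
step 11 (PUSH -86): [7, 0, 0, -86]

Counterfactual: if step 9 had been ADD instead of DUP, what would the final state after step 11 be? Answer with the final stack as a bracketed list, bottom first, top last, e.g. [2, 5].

(re-executing from step 9 with the substitution; state before step 9: [7, 0, 0])
step 9 (ADD): [7, 0]
step 10 (SUB): [7]
step 11 (PUSH -86): [7, -86]

[7, -86]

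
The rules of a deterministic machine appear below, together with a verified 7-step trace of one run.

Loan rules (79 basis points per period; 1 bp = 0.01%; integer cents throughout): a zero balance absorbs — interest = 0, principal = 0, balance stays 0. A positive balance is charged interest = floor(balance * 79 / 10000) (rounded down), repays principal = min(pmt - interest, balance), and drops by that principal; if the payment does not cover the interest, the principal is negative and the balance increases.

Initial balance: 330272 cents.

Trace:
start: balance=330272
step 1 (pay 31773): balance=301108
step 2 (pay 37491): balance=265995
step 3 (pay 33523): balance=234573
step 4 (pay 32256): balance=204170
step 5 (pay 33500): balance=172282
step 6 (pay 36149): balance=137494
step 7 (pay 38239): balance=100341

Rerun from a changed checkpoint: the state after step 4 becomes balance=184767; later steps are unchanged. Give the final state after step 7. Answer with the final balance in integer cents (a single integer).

80474

state after step 4 := balance=184767
step 5 (pay 33500): balance=152726
step 6 (pay 36149): balance=117783
step 7 (pay 38239): balance=80474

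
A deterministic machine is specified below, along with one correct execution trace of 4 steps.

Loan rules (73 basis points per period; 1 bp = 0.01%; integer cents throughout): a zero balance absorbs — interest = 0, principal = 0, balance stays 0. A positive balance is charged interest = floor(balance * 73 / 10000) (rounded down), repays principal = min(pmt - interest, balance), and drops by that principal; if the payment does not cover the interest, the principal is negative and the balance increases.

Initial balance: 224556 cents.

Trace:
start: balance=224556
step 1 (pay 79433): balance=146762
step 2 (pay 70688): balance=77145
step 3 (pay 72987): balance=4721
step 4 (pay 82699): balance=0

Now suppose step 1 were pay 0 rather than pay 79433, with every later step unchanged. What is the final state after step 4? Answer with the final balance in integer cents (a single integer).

3241

(re-executing from step 1 with the substitution; state before step 1: balance=224556)
step 1 (pay 0): balance=226195
step 2 (pay 70688): balance=157158
step 3 (pay 72987): balance=85318
step 4 (pay 82699): balance=3241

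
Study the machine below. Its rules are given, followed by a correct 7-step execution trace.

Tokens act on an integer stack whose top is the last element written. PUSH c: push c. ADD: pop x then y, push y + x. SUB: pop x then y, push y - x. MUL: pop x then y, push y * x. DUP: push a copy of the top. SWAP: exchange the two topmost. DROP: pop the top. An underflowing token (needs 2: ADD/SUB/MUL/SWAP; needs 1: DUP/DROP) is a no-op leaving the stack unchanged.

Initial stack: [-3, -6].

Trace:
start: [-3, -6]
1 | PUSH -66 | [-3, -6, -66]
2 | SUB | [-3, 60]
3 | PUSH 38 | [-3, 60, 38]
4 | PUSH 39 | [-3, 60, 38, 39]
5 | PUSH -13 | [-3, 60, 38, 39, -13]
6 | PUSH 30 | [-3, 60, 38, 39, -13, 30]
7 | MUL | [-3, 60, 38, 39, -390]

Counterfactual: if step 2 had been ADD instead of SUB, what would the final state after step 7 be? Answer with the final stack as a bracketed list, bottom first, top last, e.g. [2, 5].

[-3, -72, 38, 39, -390]

(re-executing from step 2 with the substitution; state before step 2: [-3, -6, -66])
2 | ADD | [-3, -72]
3 | PUSH 38 | [-3, -72, 38]
4 | PUSH 39 | [-3, -72, 38, 39]
5 | PUSH -13 | [-3, -72, 38, 39, -13]
6 | PUSH 30 | [-3, -72, 38, 39, -13, 30]
7 | MUL | [-3, -72, 38, 39, -390]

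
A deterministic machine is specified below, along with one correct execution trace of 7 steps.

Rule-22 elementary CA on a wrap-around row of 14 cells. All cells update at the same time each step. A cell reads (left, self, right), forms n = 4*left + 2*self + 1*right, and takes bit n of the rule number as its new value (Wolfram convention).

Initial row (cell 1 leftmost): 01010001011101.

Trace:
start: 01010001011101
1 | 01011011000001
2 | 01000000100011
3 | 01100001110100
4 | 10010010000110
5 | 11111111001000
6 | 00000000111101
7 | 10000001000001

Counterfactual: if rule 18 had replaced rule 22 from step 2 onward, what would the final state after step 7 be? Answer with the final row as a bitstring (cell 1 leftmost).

(re-executing steps 2..7 under rule 18; state before step 2: 01011011000001)
2 | 00000000100010
3 | 00000001010101
4 | 10000010000000
5 | 01000101000001
6 | 00101000100010
7 | 01000101010101

01000101010101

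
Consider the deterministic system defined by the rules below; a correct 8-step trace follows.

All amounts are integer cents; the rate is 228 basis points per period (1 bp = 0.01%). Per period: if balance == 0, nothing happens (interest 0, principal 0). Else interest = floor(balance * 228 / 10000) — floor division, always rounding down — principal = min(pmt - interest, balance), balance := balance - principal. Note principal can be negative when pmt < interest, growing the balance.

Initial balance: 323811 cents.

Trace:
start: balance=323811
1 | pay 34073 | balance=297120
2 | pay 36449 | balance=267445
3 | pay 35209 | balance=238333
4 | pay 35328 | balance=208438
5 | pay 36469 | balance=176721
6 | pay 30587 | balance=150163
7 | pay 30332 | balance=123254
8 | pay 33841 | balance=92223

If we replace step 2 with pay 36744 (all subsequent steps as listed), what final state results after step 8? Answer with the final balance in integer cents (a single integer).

(re-executing from step 2 with the substitution; state before step 2: balance=297120)
2 | pay 36744 | balance=267150
3 | pay 35209 | balance=238032
4 | pay 35328 | balance=208131
5 | pay 36469 | balance=176407
6 | pay 30587 | balance=149842
7 | pay 30332 | balance=122926
8 | pay 33841 | balance=91887

91887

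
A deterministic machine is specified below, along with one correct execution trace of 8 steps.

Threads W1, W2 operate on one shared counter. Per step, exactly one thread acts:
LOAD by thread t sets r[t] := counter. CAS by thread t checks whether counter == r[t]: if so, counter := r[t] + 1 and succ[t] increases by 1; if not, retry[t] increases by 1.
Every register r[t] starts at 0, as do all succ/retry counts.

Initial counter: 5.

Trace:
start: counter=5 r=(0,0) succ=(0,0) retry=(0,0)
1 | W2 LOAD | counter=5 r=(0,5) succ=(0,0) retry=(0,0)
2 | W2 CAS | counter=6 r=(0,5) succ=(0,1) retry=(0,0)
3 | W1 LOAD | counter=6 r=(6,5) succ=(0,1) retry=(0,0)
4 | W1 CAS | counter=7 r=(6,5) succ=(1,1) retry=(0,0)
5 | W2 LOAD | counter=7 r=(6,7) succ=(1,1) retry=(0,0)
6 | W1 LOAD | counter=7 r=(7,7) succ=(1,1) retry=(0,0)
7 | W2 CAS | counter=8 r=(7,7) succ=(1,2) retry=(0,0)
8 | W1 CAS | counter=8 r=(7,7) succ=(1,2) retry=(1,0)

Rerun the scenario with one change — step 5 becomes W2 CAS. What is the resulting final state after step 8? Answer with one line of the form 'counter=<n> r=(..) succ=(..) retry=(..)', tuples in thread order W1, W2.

counter=8 r=(7,5) succ=(2,1) retry=(0,2)

(re-executing from step 5 with the substitution; state before step 5: counter=7 r=(6,5) succ=(1,1) retry=(0,0))
5 | W2 CAS | counter=7 r=(6,5) succ=(1,1) retry=(0,1)
6 | W1 LOAD | counter=7 r=(7,5) succ=(1,1) retry=(0,1)
7 | W2 CAS | counter=7 r=(7,5) succ=(1,1) retry=(0,2)
8 | W1 CAS | counter=8 r=(7,5) succ=(2,1) retry=(0,2)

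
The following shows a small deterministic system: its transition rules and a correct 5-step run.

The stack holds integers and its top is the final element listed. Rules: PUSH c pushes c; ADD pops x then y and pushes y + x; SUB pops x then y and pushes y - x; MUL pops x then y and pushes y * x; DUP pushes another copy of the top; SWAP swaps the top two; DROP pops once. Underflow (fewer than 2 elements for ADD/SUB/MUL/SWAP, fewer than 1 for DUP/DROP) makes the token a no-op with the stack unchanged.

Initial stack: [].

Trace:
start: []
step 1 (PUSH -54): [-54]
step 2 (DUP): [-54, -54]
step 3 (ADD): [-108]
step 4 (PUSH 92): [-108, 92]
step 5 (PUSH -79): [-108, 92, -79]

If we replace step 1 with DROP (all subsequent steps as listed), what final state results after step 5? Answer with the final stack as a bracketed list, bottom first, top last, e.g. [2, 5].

[92, -79]

(re-executing from step 1 with the substitution; state before step 1: [])
step 1 (DROP): []
step 2 (DUP): []
step 3 (ADD): []
step 4 (PUSH 92): [92]
step 5 (PUSH -79): [92, -79]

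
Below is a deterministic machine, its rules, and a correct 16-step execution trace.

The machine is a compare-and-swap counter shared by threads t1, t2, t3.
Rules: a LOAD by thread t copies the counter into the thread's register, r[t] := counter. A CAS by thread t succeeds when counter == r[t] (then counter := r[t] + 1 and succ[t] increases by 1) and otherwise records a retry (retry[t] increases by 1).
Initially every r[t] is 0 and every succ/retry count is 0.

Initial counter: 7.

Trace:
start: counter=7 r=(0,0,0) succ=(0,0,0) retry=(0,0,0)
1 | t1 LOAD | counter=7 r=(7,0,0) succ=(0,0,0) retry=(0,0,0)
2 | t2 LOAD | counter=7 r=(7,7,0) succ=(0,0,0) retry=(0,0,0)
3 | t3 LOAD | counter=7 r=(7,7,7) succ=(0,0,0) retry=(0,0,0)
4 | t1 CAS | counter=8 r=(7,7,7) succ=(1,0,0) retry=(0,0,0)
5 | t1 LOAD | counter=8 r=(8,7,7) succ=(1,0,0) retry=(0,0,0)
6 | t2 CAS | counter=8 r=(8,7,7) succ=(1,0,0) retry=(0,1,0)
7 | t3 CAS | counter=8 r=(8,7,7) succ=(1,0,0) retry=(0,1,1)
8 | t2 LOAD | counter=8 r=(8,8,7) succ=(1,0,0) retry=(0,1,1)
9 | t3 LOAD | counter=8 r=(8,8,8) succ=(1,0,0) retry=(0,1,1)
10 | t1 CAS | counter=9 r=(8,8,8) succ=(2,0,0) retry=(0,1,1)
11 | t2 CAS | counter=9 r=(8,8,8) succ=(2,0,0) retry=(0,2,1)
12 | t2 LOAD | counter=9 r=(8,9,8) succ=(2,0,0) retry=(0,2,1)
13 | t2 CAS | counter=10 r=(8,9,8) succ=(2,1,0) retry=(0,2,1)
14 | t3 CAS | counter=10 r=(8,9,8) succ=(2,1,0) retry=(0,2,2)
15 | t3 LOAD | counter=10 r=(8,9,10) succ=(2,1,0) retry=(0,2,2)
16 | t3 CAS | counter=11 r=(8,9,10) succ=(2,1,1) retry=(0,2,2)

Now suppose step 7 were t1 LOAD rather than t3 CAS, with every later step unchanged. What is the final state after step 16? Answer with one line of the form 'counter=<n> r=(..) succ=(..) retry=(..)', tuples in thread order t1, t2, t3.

counter=11 r=(8,9,10) succ=(2,1,1) retry=(0,2,1)

(re-executing from step 7 with the substitution; state before step 7: counter=8 r=(8,7,7) succ=(1,0,0) retry=(0,1,0))
7 | t1 LOAD | counter=8 r=(8,7,7) succ=(1,0,0) retry=(0,1,0)
8 | t2 LOAD | counter=8 r=(8,8,7) succ=(1,0,0) retry=(0,1,0)
9 | t3 LOAD | counter=8 r=(8,8,8) succ=(1,0,0) retry=(0,1,0)
10 | t1 CAS | counter=9 r=(8,8,8) succ=(2,0,0) retry=(0,1,0)
11 | t2 CAS | counter=9 r=(8,8,8) succ=(2,0,0) retry=(0,2,0)
12 | t2 LOAD | counter=9 r=(8,9,8) succ=(2,0,0) retry=(0,2,0)
13 | t2 CAS | counter=10 r=(8,9,8) succ=(2,1,0) retry=(0,2,0)
14 | t3 CAS | counter=10 r=(8,9,8) succ=(2,1,0) retry=(0,2,1)
15 | t3 LOAD | counter=10 r=(8,9,10) succ=(2,1,0) retry=(0,2,1)
16 | t3 CAS | counter=11 r=(8,9,10) succ=(2,1,1) retry=(0,2,1)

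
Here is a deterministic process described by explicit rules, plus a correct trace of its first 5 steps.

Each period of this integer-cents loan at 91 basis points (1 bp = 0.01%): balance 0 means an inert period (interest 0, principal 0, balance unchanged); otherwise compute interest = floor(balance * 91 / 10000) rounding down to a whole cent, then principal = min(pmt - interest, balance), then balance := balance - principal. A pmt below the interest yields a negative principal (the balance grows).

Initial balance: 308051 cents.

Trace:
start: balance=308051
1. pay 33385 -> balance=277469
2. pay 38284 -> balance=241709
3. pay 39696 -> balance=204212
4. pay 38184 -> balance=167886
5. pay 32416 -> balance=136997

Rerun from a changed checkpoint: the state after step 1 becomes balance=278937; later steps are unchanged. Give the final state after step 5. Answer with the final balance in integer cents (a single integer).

state after step 1 := balance=278937
2. pay 38284 -> balance=243191
3. pay 39696 -> balance=205708
4. pay 38184 -> balance=169395
5. pay 32416 -> balance=138520

138520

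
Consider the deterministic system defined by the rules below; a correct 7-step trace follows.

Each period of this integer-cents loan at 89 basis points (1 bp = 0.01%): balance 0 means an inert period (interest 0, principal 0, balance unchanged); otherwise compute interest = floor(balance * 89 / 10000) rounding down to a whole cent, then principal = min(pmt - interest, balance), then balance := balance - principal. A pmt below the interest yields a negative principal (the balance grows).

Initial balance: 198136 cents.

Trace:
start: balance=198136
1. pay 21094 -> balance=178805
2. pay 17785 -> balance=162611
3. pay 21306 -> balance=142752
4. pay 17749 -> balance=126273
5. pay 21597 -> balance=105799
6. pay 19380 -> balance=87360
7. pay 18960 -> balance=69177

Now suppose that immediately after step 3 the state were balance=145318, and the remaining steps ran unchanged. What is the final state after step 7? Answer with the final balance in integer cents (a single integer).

71835

state after step 3 := balance=145318
4. pay 17749 -> balance=128862
5. pay 21597 -> balance=108411
6. pay 19380 -> balance=89995
7. pay 18960 -> balance=71835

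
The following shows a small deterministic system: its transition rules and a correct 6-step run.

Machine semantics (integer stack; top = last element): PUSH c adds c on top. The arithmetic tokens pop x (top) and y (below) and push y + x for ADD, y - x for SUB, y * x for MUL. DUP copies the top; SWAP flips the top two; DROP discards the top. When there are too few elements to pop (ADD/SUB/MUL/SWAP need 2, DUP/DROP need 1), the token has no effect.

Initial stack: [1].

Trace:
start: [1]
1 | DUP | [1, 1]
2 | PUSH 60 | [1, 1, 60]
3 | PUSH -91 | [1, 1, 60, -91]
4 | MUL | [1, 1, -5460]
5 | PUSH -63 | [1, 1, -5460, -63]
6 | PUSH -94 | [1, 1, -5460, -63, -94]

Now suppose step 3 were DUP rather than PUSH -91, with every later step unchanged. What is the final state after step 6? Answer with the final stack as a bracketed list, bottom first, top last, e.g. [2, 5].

[1, 1, 3600, -63, -94]

(re-executing from step 3 with the substitution; state before step 3: [1, 1, 60])
3 | DUP | [1, 1, 60, 60]
4 | MUL | [1, 1, 3600]
5 | PUSH -63 | [1, 1, 3600, -63]
6 | PUSH -94 | [1, 1, 3600, -63, -94]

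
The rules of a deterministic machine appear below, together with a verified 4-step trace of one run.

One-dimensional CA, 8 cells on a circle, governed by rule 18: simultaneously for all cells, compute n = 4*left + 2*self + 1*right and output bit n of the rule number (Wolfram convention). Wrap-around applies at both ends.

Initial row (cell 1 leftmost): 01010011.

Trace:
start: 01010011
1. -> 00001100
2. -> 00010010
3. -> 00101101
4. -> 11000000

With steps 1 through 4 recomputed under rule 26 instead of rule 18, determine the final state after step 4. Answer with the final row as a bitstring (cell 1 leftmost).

(re-executing steps 1..4 under rule 26; state before step 1: 01010011)
1. -> 00001110
2. -> 00011001
3. -> 10110110
4. -> 00100100

00100100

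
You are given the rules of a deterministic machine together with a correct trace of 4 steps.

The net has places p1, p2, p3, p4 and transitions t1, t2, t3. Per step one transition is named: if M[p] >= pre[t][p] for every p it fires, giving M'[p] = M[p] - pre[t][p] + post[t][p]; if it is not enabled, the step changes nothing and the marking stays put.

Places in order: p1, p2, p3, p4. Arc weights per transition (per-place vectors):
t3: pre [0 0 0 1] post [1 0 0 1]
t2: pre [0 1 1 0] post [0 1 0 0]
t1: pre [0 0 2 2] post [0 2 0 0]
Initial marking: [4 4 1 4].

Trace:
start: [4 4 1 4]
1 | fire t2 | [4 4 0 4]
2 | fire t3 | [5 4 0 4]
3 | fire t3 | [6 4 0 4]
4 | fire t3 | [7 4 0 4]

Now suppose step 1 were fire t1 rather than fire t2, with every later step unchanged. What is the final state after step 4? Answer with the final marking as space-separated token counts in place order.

(re-executing from step 1 with the substitution; state before step 1: [4 4 1 4])
1 | fire t1 | [4 4 1 4]
2 | fire t3 | [5 4 1 4]
3 | fire t3 | [6 4 1 4]
4 | fire t3 | [7 4 1 4]

7 4 1 4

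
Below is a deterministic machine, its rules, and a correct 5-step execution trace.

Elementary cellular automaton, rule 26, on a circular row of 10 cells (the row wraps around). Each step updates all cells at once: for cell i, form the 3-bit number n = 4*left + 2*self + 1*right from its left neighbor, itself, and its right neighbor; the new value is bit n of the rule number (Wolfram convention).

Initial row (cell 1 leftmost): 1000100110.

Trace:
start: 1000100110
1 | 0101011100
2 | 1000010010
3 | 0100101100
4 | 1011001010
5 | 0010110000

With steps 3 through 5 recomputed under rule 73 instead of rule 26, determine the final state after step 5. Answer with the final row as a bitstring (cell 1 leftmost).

1011010000

(re-executing steps 3..5 under rule 73; state before step 3: 1000010010)
3 | 0011000000
4 | 1011011111
5 | 1011010000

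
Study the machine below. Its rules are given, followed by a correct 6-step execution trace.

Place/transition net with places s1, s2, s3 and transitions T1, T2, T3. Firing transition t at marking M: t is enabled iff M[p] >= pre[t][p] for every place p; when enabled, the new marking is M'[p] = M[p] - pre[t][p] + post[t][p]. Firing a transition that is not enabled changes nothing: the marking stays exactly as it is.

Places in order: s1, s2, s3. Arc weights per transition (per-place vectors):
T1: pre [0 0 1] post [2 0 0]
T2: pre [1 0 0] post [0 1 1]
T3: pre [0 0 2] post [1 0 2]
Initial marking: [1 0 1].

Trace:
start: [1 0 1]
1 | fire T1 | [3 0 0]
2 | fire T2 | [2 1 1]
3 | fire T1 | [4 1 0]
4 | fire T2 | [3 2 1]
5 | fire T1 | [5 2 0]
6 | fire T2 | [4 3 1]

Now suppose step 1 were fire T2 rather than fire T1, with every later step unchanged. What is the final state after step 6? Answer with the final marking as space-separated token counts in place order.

(re-executing from step 1 with the substitution; state before step 1: [1 0 1])
1 | fire T2 | [0 1 2]
2 | fire T2 | [0 1 2]
3 | fire T1 | [2 1 1]
4 | fire T2 | [1 2 2]
5 | fire T1 | [3 2 1]
6 | fire T2 | [2 3 2]

2 3 2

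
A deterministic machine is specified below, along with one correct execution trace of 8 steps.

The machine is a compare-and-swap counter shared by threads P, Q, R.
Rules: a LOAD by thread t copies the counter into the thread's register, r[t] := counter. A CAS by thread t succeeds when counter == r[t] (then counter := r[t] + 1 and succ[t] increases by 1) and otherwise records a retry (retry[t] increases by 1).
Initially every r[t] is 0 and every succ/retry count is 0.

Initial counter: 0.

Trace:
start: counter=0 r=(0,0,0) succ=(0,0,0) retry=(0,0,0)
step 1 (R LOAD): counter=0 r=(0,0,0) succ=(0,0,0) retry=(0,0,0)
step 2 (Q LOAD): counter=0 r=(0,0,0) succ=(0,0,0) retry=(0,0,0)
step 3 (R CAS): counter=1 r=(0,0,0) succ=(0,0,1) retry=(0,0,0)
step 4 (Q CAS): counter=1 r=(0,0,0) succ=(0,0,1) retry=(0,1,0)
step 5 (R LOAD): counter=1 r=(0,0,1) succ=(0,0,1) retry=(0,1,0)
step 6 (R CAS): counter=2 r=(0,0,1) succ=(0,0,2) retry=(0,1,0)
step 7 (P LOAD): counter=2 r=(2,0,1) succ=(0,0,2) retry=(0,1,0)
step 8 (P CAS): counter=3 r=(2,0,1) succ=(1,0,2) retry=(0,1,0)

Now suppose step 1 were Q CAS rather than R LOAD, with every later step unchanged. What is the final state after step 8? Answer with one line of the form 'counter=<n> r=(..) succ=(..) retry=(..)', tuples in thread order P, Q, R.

(re-executing from step 1 with the substitution; state before step 1: counter=0 r=(0,0,0) succ=(0,0,0) retry=(0,0,0))
step 1 (Q CAS): counter=1 r=(0,0,0) succ=(0,1,0) retry=(0,0,0)
step 2 (Q LOAD): counter=1 r=(0,1,0) succ=(0,1,0) retry=(0,0,0)
step 3 (R CAS): counter=1 r=(0,1,0) succ=(0,1,0) retry=(0,0,1)
step 4 (Q CAS): counter=2 r=(0,1,0) succ=(0,2,0) retry=(0,0,1)
step 5 (R LOAD): counter=2 r=(0,1,2) succ=(0,2,0) retry=(0,0,1)
step 6 (R CAS): counter=3 r=(0,1,2) succ=(0,2,1) retry=(0,0,1)
step 7 (P LOAD): counter=3 r=(3,1,2) succ=(0,2,1) retry=(0,0,1)
step 8 (P CAS): counter=4 r=(3,1,2) succ=(1,2,1) retry=(0,0,1)

counter=4 r=(3,1,2) succ=(1,2,1) retry=(0,0,1)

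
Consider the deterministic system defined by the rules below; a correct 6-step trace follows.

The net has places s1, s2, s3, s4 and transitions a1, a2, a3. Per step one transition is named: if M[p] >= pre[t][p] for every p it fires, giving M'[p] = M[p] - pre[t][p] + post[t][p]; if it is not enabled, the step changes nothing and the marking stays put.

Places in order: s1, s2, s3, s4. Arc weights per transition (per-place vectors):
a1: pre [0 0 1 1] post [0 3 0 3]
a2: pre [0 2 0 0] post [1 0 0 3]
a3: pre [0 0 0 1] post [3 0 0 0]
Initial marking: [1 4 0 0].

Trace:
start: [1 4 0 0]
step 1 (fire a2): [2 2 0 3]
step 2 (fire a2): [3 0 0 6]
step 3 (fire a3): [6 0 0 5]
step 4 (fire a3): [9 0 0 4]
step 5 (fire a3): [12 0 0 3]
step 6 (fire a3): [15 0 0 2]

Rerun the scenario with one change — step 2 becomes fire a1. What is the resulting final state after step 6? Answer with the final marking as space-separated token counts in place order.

(re-executing from step 2 with the substitution; state before step 2: [2 2 0 3])
step 2 (fire a1): [2 2 0 3]
step 3 (fire a3): [5 2 0 2]
step 4 (fire a3): [8 2 0 1]
step 5 (fire a3): [11 2 0 0]
step 6 (fire a3): [11 2 0 0]

11 2 0 0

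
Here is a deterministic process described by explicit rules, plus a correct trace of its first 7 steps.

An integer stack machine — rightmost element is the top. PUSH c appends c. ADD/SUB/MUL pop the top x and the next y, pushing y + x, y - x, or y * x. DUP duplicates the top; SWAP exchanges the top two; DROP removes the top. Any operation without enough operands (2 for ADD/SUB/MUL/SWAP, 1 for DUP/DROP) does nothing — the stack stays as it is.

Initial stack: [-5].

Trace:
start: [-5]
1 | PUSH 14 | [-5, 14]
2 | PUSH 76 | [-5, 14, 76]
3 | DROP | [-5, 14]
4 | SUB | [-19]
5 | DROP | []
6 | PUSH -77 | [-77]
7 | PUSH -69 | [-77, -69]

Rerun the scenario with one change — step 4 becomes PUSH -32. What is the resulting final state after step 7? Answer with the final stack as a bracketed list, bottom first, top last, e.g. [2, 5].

(re-executing from step 4 with the substitution; state before step 4: [-5, 14])
4 | PUSH -32 | [-5, 14, -32]
5 | DROP | [-5, 14]
6 | PUSH -77 | [-5, 14, -77]
7 | PUSH -69 | [-5, 14, -77, -69]

[-5, 14, -77, -69]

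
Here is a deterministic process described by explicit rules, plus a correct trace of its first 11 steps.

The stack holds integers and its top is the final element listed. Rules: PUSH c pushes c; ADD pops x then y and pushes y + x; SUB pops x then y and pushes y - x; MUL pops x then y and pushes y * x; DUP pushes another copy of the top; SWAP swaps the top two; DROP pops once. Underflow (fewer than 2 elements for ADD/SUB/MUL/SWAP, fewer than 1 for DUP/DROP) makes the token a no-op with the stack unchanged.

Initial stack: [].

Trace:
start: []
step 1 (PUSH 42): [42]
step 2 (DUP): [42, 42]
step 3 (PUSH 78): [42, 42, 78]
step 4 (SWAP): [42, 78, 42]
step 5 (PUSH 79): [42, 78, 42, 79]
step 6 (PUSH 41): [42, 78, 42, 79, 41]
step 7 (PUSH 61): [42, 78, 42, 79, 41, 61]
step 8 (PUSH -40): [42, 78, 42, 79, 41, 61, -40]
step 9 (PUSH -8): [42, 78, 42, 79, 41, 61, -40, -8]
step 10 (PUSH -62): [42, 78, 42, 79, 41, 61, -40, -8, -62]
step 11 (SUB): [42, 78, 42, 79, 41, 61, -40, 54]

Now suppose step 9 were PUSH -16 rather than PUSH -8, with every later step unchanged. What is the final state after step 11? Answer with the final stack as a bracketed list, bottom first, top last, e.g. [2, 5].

[42, 78, 42, 79, 41, 61, -40, 46]

(re-executing from step 9 with the substitution; state before step 9: [42, 78, 42, 79, 41, 61, -40])
step 9 (PUSH -16): [42, 78, 42, 79, 41, 61, -40, -16]
step 10 (PUSH -62): [42, 78, 42, 79, 41, 61, -40, -16, -62]
step 11 (SUB): [42, 78, 42, 79, 41, 61, -40, 46]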